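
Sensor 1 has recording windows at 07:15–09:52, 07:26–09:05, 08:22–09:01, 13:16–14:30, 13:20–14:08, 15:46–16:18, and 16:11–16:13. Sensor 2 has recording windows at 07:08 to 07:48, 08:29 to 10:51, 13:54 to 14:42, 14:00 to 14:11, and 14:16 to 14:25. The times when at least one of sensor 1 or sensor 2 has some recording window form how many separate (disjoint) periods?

3

First set merges to 07:15–09:52, 13:16–14:30, 15:46–16:18.
Second set merges to 07:08–07:48, 08:29–10:51, 13:54–14:42.
A ∪ B = 07:08–10:51, 13:16–14:42, 15:46–16:18.
That is 3 disjoint pieces.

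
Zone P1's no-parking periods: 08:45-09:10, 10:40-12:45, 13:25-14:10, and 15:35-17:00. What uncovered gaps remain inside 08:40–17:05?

08:40-08:45, 09:10-10:40, 12:45-13:25, 14:10-15:35, 17:00-17:05

The merged coverage is 08:45-09:10, 10:40-12:45, 13:25-14:10, 15:35-17:00.
Gaps within 08:40-17:05: 08:40-08:45, 09:10-10:40, 12:45-13:25, 14:10-15:35, 17:00-17:05.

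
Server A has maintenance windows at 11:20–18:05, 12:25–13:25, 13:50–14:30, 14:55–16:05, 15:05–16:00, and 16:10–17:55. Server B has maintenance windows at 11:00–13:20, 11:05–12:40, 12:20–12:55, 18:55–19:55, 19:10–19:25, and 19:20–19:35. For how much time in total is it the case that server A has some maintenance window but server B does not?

4 h 45 min

Merge the first list: 11:20–18:05.
Merge the second list: 11:00–13:20, 18:55–19:55.
A \ B = 13:20–18:05.
Total: 4 h 45 min.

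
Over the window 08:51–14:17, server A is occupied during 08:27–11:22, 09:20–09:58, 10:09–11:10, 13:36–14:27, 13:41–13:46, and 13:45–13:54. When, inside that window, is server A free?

11:22–13:36

The merged coverage is 08:27–11:22, 13:36–14:27.
Complement within 08:51–14:17: 11:22–13:36.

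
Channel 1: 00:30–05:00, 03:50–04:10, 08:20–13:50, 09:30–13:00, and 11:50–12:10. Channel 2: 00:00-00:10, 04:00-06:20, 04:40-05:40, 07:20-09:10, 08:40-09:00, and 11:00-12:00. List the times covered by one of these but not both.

Merge the first list: 00:30–05:00, 08:20–13:50.
Merge the second list: 00:00–00:10, 04:00–06:20, 07:20–09:10, 11:00–12:00.
A \ B = 00:30–04:00, 09:10–11:00, 12:00–13:50.
B \ A = 00:00–00:10, 05:00–06:20, 07:20–08:20.
Union of the two gives the symmetric difference.

00:00–00:10, 00:30–04:00, 05:00–06:20, 07:20–08:20, 09:10–11:00, 12:00–13:50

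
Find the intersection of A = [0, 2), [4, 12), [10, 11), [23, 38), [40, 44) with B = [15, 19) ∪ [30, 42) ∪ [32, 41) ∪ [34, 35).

A, merged: [0, 2), [4, 12), [23, 38), [40, 44).
B, merged: [15, 19), [30, 42).
[0, 2): no overlap with the second set.
[4, 12): no overlap with the second set.
[23, 38) meets the second set on [30, 38).
[40, 44) meets the second set on [40, 42).

[30, 38) ∪ [40, 42)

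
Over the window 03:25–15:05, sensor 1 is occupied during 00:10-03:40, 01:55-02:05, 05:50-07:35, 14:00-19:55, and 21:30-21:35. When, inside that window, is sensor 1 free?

After merging, the occupied span is 00:10–03:40, 05:50–07:35, 14:00–19:55, 21:30–21:35.
Uncovered inside 03:25–15:05: 03:40–05:50, 07:35–14:00.

03:40–05:50, 07:35–14:00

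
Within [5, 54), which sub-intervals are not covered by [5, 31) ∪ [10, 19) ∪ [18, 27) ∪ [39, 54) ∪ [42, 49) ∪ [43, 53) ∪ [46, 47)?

The merged coverage is [5, 31), [39, 54).
Gaps within [5, 54): [31, 39).

[31, 39)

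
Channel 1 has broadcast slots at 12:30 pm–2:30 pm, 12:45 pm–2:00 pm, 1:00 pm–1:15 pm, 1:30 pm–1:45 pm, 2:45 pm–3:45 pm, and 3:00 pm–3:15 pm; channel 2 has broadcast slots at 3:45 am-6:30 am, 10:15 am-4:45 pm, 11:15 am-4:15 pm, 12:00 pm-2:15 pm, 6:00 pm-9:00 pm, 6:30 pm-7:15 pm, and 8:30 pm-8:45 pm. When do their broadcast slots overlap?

12:30 pm-2:30 pm, 2:45 pm-3:45 pm

Merge the first list: 12:30 pm-2:30 pm, 2:45 pm-3:45 pm.
Merge the second list: 3:45 am-6:30 am, 10:15 am-4:45 pm, 6:00 pm-9:00 pm.
12:30 pm-2:30 pm ∩ B → 12:30 pm-2:30 pm.
2:45 pm-3:45 pm ∩ B → 2:45 pm-3:45 pm.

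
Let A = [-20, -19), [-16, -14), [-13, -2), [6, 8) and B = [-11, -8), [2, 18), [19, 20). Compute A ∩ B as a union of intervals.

[-20, -19) falls entirely outside B.
[-16, -14) falls entirely outside B.
[-13, -2) overlaps B on [-11, -8).
[6, 8) overlaps B on [6, 8).

[-11, -8) ∪ [6, 8)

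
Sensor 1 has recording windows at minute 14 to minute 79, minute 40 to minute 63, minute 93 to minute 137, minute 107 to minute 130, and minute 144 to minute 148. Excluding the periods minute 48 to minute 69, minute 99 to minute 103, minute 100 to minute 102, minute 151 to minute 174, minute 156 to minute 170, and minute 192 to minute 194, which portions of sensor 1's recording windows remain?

minute 14 to minute 48, minute 69 to minute 79, minute 93 to minute 99, minute 103 to minute 137, minute 144 to minute 148

First set merges to minute 14 to minute 79, minute 93 to minute 137, minute 144 to minute 148.
Second set merges to minute 48 to minute 69, minute 99 to minute 103, minute 151 to minute 174, minute 192 to minute 194.
minute 14 to minute 79 minus B → minute 14 to minute 48, minute 69 to minute 79.
minute 93 to minute 137 minus B → minute 93 to minute 99, minute 103 to minute 137.
minute 144 to minute 148: no B overlap → unchanged.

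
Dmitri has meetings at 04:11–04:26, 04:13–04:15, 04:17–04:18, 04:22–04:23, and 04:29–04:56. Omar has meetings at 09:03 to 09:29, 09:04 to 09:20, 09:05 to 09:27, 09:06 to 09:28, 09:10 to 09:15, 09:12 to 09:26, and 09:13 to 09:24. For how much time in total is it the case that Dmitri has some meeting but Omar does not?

42 min

Merge the first list: 04:11-04:26, 04:29-04:56.
Merge the second list: 09:03-09:29.
A \ B = 04:11-04:26, 04:29-04:56.
Total: 15 min + 27 min = 42 min.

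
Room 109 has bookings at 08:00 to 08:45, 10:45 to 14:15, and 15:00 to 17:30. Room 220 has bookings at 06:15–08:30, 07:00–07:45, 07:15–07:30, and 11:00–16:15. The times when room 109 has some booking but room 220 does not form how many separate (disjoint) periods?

Second set merges to 06:15-08:30, 11:00-16:15.
A \ B = 08:30-08:45, 10:45-11:00, 16:15-17:30.
That is 3 disjoint pieces.

3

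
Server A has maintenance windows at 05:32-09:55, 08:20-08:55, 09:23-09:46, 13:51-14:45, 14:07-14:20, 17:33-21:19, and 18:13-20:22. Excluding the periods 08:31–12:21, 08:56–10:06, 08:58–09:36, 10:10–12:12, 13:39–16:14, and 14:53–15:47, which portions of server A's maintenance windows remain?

First set merges to 05:32–09:55, 13:51–14:45, 17:33–21:19.
Second set merges to 08:31–12:21, 13:39–16:14.
05:32–09:55 with B removed leaves 05:32–08:31.
13:51–14:45 lies entirely inside B → drops out.
17:33–21:19 is untouched.

05:32–08:31, 17:33–21:19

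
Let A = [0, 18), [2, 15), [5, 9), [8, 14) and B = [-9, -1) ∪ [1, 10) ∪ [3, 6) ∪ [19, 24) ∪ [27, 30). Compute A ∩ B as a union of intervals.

[1, 10)

A, merged: [0, 18).
B, merged: [-9, -1), [1, 10), [19, 24), [27, 30).
[0, 18) ∩ B → [1, 10).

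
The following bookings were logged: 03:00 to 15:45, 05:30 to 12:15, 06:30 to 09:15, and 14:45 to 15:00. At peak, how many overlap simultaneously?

3

Walk the sorted start/end points keeping a running depth.
The depth first hits 3 at 06:30.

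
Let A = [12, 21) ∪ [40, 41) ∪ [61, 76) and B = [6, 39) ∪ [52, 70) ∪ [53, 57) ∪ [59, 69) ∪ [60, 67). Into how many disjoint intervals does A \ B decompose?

Second set merges to [6, 39), [52, 70).
A \ B = [40, 41), [70, 76).
That is 2 disjoint pieces.

2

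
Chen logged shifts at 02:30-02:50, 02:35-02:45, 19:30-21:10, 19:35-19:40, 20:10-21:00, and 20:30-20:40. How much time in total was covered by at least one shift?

Merged: 02:30–02:50, 19:30–21:10.
Lengths: 20 min + 1 h 40 min = 2 h.

2 h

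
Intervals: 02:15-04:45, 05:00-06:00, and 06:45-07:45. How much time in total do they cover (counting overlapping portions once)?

4 h 30 min

Merged: 02:15-04:45, 05:00-06:00, 06:45-07:45.
Lengths: 2 h 30 min + 1 h + 1 h = 4 h 30 min.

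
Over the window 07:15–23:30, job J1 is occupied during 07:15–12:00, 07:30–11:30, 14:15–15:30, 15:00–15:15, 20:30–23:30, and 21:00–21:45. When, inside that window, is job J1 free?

12:00–14:15, 15:30–20:30

The merged coverage is 07:15–12:00, 14:15–15:30, 20:30–23:30.
Complement within 07:15–23:30: 12:00–14:15, 15:30–20:30.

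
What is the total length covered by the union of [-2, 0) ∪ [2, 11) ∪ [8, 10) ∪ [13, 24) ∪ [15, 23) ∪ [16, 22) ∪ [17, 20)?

Merged: [-2, 0), [2, 11), [13, 24).
Lengths: 2 + 9 + 11 = 22.

22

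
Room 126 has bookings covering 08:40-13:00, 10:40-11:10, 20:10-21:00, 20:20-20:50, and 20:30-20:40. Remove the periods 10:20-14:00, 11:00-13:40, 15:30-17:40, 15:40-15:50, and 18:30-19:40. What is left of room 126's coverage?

Merge the first list: 08:40–13:00, 20:10–21:00.
Merge the second list: 10:20–14:00, 15:30–17:40, 18:30–19:40.
08:40–13:00 minus B → 08:40–10:20.
20:10–21:00: no B overlap → unchanged.

08:40–10:20, 20:10–21:00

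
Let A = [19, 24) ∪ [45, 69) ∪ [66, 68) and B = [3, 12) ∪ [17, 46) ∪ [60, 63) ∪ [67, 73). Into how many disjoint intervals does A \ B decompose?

2

A, merged: [19, 24), [45, 69).
A \ B = [46, 60), [63, 67).
That is 2 disjoint pieces.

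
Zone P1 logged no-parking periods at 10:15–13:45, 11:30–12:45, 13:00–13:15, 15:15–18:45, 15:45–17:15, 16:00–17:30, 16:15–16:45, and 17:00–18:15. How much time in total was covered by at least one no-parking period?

7 h

Merged: 10:15-13:45, 15:15-18:45.
Lengths: 3 h 30 min + 3 h 30 min = 7 h.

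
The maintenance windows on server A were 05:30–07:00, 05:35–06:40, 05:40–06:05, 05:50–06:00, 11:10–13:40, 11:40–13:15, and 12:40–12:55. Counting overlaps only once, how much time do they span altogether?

Merged: 05:30–07:00, 11:10–13:40.
Lengths: 1 h 30 min + 2 h 30 min = 4 h.

4 h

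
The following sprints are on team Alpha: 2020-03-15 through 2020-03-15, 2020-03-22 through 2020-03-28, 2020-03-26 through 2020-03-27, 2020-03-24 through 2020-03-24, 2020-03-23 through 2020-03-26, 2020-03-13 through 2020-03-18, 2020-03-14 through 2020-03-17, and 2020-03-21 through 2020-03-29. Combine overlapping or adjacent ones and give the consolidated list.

2020-03-13 through 2020-03-18, 2020-03-21 through 2020-03-29

Sort by start: 2020-03-13 through 2020-03-18, 2020-03-14 through 2020-03-17, 2020-03-15 through 2020-03-15, 2020-03-21 through 2020-03-29, 2020-03-22 through 2020-03-28, 2020-03-23 through 2020-03-26, 2020-03-24 through 2020-03-24, 2020-03-26 through 2020-03-27.
2020-03-14 through 2020-03-17 overlaps/touches 2020-03-13 through 2020-03-18 → extend to 2020-03-13 through 2020-03-18.
2020-03-15 through 2020-03-15 overlaps/touches 2020-03-13 through 2020-03-18 → extend to 2020-03-13 through 2020-03-18.
2020-03-21 through 2020-03-29 is disjoint → start new block.
2020-03-22 through 2020-03-28 overlaps/touches 2020-03-21 through 2020-03-29 → extend to 2020-03-21 through 2020-03-29.
2020-03-23 through 2020-03-26 overlaps/touches 2020-03-21 through 2020-03-29 → extend to 2020-03-21 through 2020-03-29.
2020-03-24 through 2020-03-24 overlaps/touches 2020-03-21 through 2020-03-29 → extend to 2020-03-21 through 2020-03-29.
2020-03-26 through 2020-03-27 overlaps/touches 2020-03-21 through 2020-03-29 → extend to 2020-03-21 through 2020-03-29.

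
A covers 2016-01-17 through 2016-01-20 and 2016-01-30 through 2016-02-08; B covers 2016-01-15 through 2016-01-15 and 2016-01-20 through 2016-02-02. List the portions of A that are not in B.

2016-01-17 through 2016-01-19, 2016-02-03 through 2016-02-08

2016-01-17 through 2016-01-20 \ B = 2016-01-17 through 2016-01-19.
2016-01-30 through 2016-02-08 \ B = 2016-02-03 through 2016-02-08.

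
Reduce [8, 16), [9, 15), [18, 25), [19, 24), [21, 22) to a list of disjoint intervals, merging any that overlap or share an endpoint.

[8, 16) ∪ [18, 25)

[9, 15) overlaps/touches [8, 16) → extend to [8, 16).
[18, 25) is disjoint → start new block.
[19, 24) overlaps/touches [18, 25) → extend to [18, 25).
[21, 22) overlaps/touches [18, 25) → extend to [18, 25).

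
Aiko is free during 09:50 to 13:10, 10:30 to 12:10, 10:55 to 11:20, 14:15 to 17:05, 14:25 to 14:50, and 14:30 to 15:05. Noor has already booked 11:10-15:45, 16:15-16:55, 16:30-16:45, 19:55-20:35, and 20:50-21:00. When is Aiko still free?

09:50–11:10, 15:45–16:15, 16:55–17:05

First set merges to 09:50–13:10, 14:15–17:05.
Second set merges to 11:10–15:45, 16:15–16:55, 19:55–20:35, 20:50–21:00.
09:50–13:10 \ B = 09:50–11:10.
14:15–17:05 \ B = 15:45–16:15, 16:55–17:05.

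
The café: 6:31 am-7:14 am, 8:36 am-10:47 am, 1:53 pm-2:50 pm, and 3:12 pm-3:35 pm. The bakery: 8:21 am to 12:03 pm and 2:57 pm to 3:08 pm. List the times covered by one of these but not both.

6:31 am–7:14 am, 8:21 am–8:36 am, 10:47 am–12:03 pm, 1:53 pm–2:50 pm, 2:57 pm–3:08 pm, 3:12 pm–3:35 pm

A \ B = 6:31 am–7:14 am, 1:53 pm–2:50 pm, 3:12 pm–3:35 pm.
B \ A = 8:21 am–8:36 am, 10:47 am–12:03 pm, 2:57 pm–3:08 pm.
Union of the two gives the symmetric difference.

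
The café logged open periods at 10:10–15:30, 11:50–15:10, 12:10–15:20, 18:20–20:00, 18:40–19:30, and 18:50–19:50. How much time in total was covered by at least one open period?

7 h

Merged: 10:10-15:30, 18:20-20:00.
Lengths: 5 h 20 min + 1 h 40 min = 7 h.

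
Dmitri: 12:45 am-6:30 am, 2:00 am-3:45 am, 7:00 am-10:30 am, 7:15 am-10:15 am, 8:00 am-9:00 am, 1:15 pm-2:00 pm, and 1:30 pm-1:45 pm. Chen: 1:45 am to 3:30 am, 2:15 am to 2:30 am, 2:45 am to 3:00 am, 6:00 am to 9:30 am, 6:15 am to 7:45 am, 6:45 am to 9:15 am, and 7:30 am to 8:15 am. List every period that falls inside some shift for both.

First set merges to 12:45 am–6:30 am, 7:00 am–10:30 am, 1:15 pm–2:00 pm.
Second set merges to 1:45 am–3:30 am, 6:00 am–9:30 am.
12:45 am–6:30 am ∩ B → 1:45 am–3:30 am, 6:00 am–6:30 am.
7:00 am–10:30 am ∩ B → 7:00 am–9:30 am.
1:15 pm–2:00 pm meets no B interval.

1:45 am–3:30 am, 6:00 am–6:30 am, 7:00 am–9:30 am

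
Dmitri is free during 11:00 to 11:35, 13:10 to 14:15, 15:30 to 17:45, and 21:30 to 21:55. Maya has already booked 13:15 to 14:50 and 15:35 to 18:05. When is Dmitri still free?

11:00–11:35 is untouched.
13:10–14:15 with B removed leaves 13:10–13:15.
15:30–17:45 with B removed leaves 15:30–15:35.
21:30–21:55 is untouched.

11:00–11:35, 13:10–13:15, 15:30–15:35, 21:30–21:55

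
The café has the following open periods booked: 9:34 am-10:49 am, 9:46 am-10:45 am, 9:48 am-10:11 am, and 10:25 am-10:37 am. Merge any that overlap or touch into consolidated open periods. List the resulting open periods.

9:46 am-10:45 am overlaps/touches 9:34 am-10:49 am → extend to 9:34 am-10:49 am.
9:48 am-10:11 am overlaps/touches 9:34 am-10:49 am → extend to 9:34 am-10:49 am.
10:25 am-10:37 am overlaps/touches 9:34 am-10:49 am → extend to 9:34 am-10:49 am.

9:34 am-10:49 am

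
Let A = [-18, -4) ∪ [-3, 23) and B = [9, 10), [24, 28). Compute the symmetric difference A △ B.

Only in the first: [-18, -4), [-3, 9), [10, 23).
Only in the second: [24, 28).
Together these are the periods covered by exactly one.

[-18, -4) ∪ [-3, 9) ∪ [10, 23) ∪ [24, 28)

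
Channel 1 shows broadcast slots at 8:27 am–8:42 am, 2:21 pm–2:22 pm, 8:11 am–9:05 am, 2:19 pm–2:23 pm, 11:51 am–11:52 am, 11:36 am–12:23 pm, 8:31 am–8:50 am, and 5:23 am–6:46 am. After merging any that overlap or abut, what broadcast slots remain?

Sort by start: 5:23 am-6:46 am, 8:11 am-9:05 am, 8:27 am-8:42 am, 8:31 am-8:50 am, 11:36 am-12:23 pm, 11:51 am-11:52 am, 2:19 pm-2:23 pm, 2:21 pm-2:22 pm.
8:11 am-9:05 am is disjoint → start new block.
8:27 am-8:42 am overlaps/touches 8:11 am-9:05 am → extend to 8:11 am-9:05 am.
8:31 am-8:50 am overlaps/touches 8:11 am-9:05 am → extend to 8:11 am-9:05 am.
11:36 am-12:23 pm is disjoint → start new block.
11:51 am-11:52 am overlaps/touches 11:36 am-12:23 pm → extend to 11:36 am-12:23 pm.
2:19 pm-2:23 pm is disjoint → start new block.
2:21 pm-2:22 pm overlaps/touches 2:19 pm-2:23 pm → extend to 2:19 pm-2:23 pm.

5:23 am-6:46 am, 8:11 am-9:05 am, 11:36 am-12:23 pm, 2:19 pm-2:23 pm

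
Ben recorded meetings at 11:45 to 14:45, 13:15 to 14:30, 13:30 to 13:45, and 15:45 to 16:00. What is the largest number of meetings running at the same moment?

3

At 13:30, 3 of the intervals are simultaneously active.
No point has more.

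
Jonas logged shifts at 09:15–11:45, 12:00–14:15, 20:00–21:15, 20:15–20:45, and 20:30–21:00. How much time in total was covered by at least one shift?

Merged: 09:15-11:45, 12:00-14:15, 20:00-21:15.
Lengths: 2 h 30 min + 2 h 15 min + 1 h 15 min = 6 h.

6 h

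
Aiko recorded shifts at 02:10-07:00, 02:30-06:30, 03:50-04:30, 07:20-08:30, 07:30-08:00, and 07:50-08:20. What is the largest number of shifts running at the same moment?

At 03:50, 3 of the intervals are simultaneously active.
No point has more.

3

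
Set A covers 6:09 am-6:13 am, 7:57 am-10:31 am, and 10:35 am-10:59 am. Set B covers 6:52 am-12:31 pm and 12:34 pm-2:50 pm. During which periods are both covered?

7:57 am–10:31 am, 10:35 am–10:59 am

6:09 am–6:13 am falls entirely outside B.
7:57 am–10:31 am overlaps B on 7:57 am–10:31 am.
10:35 am–10:59 am overlaps B on 10:35 am–10:59 am.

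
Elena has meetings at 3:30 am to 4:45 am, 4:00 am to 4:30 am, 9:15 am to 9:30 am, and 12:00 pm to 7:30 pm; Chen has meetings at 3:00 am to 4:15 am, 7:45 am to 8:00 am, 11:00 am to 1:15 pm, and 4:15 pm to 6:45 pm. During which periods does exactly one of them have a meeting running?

3:00 am–3:30 am, 4:15 am–4:45 am, 7:45 am–8:00 am, 9:15 am–9:30 am, 11:00 am–12:00 pm, 1:15 pm–4:15 pm, 6:45 pm–7:30 pm

Merge the first list: 3:30 am–4:45 am, 9:15 am–9:30 am, 12:00 pm–7:30 pm.
A but not B: 4:15 am–4:45 am, 9:15 am–9:30 am, 1:15 pm–4:15 pm, 6:45 pm–7:30 pm.
B but not A: 3:00 am–3:30 am, 7:45 am–8:00 am, 11:00 am–12:00 pm.
Combining gives A △ B.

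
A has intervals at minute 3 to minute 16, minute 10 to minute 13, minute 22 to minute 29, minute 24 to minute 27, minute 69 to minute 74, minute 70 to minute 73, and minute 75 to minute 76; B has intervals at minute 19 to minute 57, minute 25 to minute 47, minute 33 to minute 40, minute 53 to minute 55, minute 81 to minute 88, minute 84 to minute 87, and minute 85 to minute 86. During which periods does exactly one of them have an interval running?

minute 3 to minute 16, minute 19 to minute 22, minute 29 to minute 57, minute 69 to minute 74, minute 75 to minute 76, minute 81 to minute 88

Merge the first list: minute 3 to minute 16, minute 22 to minute 29, minute 69 to minute 74, minute 75 to minute 76.
Merge the second list: minute 19 to minute 57, minute 81 to minute 88.
Only in the first: minute 3 to minute 16, minute 69 to minute 74, minute 75 to minute 76.
Only in the second: minute 19 to minute 22, minute 29 to minute 57, minute 81 to minute 88.
Together these are the periods covered by exactly one.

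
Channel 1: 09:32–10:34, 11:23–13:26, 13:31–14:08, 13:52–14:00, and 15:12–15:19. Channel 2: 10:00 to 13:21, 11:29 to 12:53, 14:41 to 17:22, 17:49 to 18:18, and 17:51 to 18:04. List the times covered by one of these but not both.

A, merged: 09:32–10:34, 11:23–13:26, 13:31–14:08, 15:12–15:19.
B, merged: 10:00–13:21, 14:41–17:22, 17:49–18:18.
A but not B: 09:32–10:00, 13:21–13:26, 13:31–14:08.
B but not A: 10:34–11:23, 14:41–15:12, 15:19–17:22, 17:49–18:18.
Combining gives A △ B.

09:32–10:00, 10:34–11:23, 13:21–13:26, 13:31–14:08, 14:41–15:12, 15:19–17:22, 17:49–18:18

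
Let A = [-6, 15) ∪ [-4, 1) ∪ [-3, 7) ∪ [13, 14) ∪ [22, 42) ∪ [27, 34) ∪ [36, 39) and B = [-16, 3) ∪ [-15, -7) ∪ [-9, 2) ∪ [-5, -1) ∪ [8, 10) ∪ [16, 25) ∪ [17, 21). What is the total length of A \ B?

27

Merge the first list: [-6, 15), [22, 42).
Merge the second list: [-16, 3), [8, 10), [16, 25).
A \ B = [3, 8), [10, 15), [25, 42).
Total: 5 + 5 + 17 = 27.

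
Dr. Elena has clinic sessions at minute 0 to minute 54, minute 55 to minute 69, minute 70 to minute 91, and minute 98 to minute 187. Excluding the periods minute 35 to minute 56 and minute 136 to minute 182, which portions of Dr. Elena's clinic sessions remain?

minute 0 to minute 35, minute 56 to minute 69, minute 70 to minute 91, minute 98 to minute 136, minute 182 to minute 187

minute 0 to minute 54 \ B = minute 0 to minute 35.
minute 55 to minute 69 \ B = minute 56 to minute 69.
minute 70 to minute 91: nothing removed.
minute 98 to minute 187 \ B = minute 98 to minute 136, minute 182 to minute 187.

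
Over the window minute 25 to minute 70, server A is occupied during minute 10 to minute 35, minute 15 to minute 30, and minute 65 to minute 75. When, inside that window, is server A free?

minute 35 to minute 65

The merged coverage is minute 10 to minute 35, minute 65 to minute 75.
Uncovered inside minute 25 to minute 70: minute 35 to minute 65.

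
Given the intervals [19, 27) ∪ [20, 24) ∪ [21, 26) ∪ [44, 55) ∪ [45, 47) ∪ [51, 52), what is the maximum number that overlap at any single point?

3

At 21, 3 of the intervals are simultaneously active.
No point has more.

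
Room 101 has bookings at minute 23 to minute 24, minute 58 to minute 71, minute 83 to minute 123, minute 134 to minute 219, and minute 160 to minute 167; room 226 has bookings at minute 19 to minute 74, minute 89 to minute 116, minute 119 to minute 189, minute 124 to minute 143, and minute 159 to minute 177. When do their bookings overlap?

minute 23 to minute 24, minute 58 to minute 71, minute 89 to minute 116, minute 119 to minute 123, minute 134 to minute 189

Merge the first list: minute 23 to minute 24, minute 58 to minute 71, minute 83 to minute 123, minute 134 to minute 219.
Merge the second list: minute 19 to minute 74, minute 89 to minute 116, minute 119 to minute 189.
minute 23 to minute 24 ∩ B → minute 23 to minute 24.
minute 58 to minute 71 ∩ B → minute 58 to minute 71.
minute 83 to minute 123 ∩ B → minute 89 to minute 116, minute 119 to minute 123.
minute 134 to minute 219 ∩ B → minute 134 to minute 189.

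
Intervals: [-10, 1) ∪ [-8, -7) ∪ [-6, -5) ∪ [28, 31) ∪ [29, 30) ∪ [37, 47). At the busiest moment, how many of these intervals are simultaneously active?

2

Walk the sorted start/end points keeping a running depth.
The depth first hits 2 at -8.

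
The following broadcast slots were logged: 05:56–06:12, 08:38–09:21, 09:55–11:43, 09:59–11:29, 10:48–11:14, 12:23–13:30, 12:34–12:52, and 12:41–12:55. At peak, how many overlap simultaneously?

3

Walk the sorted start/end points keeping a running depth.
The depth first hits 3 at 10:48.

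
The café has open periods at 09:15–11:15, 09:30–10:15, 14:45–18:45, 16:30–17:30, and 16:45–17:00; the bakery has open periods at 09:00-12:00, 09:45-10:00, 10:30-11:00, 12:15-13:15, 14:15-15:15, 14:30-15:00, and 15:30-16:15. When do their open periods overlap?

09:15–11:15, 14:45–15:15, 15:30–16:15

Merge the first list: 09:15–11:15, 14:45–18:45.
Merge the second list: 09:00–12:00, 12:15–13:15, 14:15–15:15, 15:30–16:15.
09:15–11:15 ∩ B → 09:15–11:15.
14:45–18:45 ∩ B → 14:45–15:15, 15:30–16:15.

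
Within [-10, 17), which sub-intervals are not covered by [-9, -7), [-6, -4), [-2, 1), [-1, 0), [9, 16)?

[-10, -9) ∪ [-7, -6) ∪ [-4, -2) ∪ [1, 9) ∪ [16, 17)

After merging, the occupied span is [-9, -7), [-6, -4), [-2, 1), [9, 16).
Gaps within [-10, 17): [-10, -9), [-7, -6), [-4, -2), [1, 9), [16, 17).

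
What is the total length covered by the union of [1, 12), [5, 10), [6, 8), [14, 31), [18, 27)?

28

Merged: [1, 12), [14, 31).
Lengths: 11 + 17 = 28.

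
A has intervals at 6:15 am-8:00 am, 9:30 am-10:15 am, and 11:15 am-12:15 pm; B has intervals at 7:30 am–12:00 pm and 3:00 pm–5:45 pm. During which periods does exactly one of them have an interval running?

6:15 am–7:30 am, 8:00 am–9:30 am, 10:15 am–11:15 am, 12:00 pm–12:15 pm, 3:00 pm–5:45 pm

A \ B = 6:15 am–7:30 am, 12:00 pm–12:15 pm.
B \ A = 8:00 am–9:30 am, 10:15 am–11:15 am, 3:00 pm–5:45 pm.
Union of the two gives the symmetric difference.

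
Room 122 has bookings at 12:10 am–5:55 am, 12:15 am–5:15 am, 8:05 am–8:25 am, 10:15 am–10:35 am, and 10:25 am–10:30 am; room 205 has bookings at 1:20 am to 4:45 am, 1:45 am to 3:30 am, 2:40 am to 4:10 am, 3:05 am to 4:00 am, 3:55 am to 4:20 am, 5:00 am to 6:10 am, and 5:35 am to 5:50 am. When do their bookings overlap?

First set merges to 12:10 am–5:55 am, 8:05 am–8:25 am, 10:15 am–10:35 am.
Second set merges to 1:20 am–4:45 am, 5:00 am–6:10 am.
12:10 am–5:55 am overlaps B on 1:20 am–4:45 am, 5:00 am–5:55 am.
8:05 am–8:25 am falls entirely outside B.
10:15 am–10:35 am falls entirely outside B.

1:20 am–4:45 am, 5:00 am–5:55 am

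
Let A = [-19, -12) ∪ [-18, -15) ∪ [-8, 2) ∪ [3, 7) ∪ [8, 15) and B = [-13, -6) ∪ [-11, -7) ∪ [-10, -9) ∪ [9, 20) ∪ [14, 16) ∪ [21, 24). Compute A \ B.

First set merges to [-19, -12), [-8, 2), [3, 7), [8, 15).
Second set merges to [-13, -6), [9, 20), [21, 24).
[-19, -12) with B removed leaves [-19, -13).
[-8, 2) with B removed leaves [-6, 2).
[3, 7) is untouched.
[8, 15) with B removed leaves [8, 9).

[-19, -13) ∪ [-6, 2) ∪ [3, 7) ∪ [8, 9)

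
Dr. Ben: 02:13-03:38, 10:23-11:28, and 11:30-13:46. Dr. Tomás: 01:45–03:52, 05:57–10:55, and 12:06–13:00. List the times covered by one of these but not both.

A but not B: 10:55–11:28, 11:30–12:06, 13:00–13:46.
B but not A: 01:45–02:13, 03:38–03:52, 05:57–10:23.
Combining gives A △ B.

01:45–02:13, 03:38–03:52, 05:57–10:23, 10:55–11:28, 11:30–12:06, 13:00–13:46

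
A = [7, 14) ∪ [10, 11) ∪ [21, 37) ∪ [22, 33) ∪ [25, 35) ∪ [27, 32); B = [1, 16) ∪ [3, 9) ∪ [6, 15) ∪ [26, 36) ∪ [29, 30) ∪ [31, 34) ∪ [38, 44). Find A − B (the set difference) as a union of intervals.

First set merges to [7, 14), [21, 37).
Second set merges to [1, 16), [26, 36), [38, 44).
[7, 14): entirely removed.
[21, 37) \ B = [21, 26), [36, 37).

[21, 26) ∪ [36, 37)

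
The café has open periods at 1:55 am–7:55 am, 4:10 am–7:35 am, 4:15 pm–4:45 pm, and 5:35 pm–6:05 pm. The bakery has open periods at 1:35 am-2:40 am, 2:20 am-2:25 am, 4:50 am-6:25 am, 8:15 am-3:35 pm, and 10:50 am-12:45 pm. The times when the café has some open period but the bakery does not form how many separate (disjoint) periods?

Merge the first list: 1:55 am–7:55 am, 4:15 pm–4:45 pm, 5:35 pm–6:05 pm.
Merge the second list: 1:35 am–2:40 am, 4:50 am–6:25 am, 8:15 am–3:35 pm.
A \ B = 2:40 am–4:50 am, 6:25 am–7:55 am, 4:15 pm–4:45 pm, 5:35 pm–6:05 pm.
That is 4 disjoint pieces.

4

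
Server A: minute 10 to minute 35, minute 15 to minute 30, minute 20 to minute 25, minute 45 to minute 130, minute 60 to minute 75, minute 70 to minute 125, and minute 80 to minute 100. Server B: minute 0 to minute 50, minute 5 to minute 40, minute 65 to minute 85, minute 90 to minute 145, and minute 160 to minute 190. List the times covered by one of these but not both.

minute 0 to minute 10, minute 35 to minute 45, minute 50 to minute 65, minute 85 to minute 90, minute 130 to minute 145, minute 160 to minute 190

First set merges to minute 10 to minute 35, minute 45 to minute 130.
Second set merges to minute 0 to minute 50, minute 65 to minute 85, minute 90 to minute 145, minute 160 to minute 190.
A \ B = minute 50 to minute 65, minute 85 to minute 90.
B \ A = minute 0 to minute 10, minute 35 to minute 45, minute 130 to minute 145, minute 160 to minute 190.
Union of the two gives the symmetric difference.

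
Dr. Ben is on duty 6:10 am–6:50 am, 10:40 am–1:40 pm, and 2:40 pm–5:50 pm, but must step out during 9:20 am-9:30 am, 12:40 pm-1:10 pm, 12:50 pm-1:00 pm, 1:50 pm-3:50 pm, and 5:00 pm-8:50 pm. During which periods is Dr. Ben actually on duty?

Merge the second list: 9:20 am–9:30 am, 12:40 pm–1:10 pm, 1:50 pm–3:50 pm, 5:00 pm–8:50 pm.
6:10 am–6:50 am: no B overlap → unchanged.
10:40 am–1:40 pm minus B → 10:40 am–12:40 pm, 1:10 pm–1:40 pm.
2:40 pm–5:50 pm minus B → 3:50 pm–5:00 pm.

6:10 am–6:50 am, 10:40 am–12:40 pm, 1:10 pm–1:40 pm, 3:50 pm–5:00 pm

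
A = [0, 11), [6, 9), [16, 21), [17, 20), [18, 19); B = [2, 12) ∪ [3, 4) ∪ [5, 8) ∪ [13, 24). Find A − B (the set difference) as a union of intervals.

[0, 2)

Merge the first list: [0, 11), [16, 21).
Merge the second list: [2, 12), [13, 24).
[0, 11) with B removed leaves [0, 2).
[16, 21) lies entirely inside B → drops out.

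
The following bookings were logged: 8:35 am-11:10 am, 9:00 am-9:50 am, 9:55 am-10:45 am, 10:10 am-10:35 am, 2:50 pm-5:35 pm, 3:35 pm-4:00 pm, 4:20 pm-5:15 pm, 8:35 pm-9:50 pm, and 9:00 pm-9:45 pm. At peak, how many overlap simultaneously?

3

At 10:10 am, 3 of the intervals are simultaneously active.
No point has more.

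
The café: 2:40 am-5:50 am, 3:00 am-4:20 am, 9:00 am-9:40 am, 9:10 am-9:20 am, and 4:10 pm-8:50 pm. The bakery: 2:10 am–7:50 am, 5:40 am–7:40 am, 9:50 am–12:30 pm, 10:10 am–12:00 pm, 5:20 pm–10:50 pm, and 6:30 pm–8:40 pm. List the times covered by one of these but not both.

2:10 am–2:40 am, 5:50 am–7:50 am, 9:00 am–9:40 am, 9:50 am–12:30 pm, 4:10 pm–5:20 pm, 8:50 pm–10:50 pm

Merge the first list: 2:40 am–5:50 am, 9:00 am–9:40 am, 4:10 pm–8:50 pm.
Merge the second list: 2:10 am–7:50 am, 9:50 am–12:30 pm, 5:20 pm–10:50 pm.
A but not B: 9:00 am–9:40 am, 4:10 pm–5:20 pm.
B but not A: 2:10 am–2:40 am, 5:50 am–7:50 am, 9:50 am–12:30 pm, 8:50 pm–10:50 pm.
Combining gives A △ B.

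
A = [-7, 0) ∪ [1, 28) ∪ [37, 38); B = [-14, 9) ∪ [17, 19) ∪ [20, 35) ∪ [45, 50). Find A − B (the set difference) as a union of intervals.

[9, 17) ∪ [19, 20) ∪ [37, 38)

[-7, 0) lies entirely inside B → drops out.
[1, 28) with B removed leaves [9, 17), [19, 20).
[37, 38) is untouched.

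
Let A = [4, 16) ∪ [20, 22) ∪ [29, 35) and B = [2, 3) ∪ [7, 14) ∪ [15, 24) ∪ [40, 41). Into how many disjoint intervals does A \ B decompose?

3

A \ B = [4, 7), [14, 15), [29, 35).
That is 3 disjoint pieces.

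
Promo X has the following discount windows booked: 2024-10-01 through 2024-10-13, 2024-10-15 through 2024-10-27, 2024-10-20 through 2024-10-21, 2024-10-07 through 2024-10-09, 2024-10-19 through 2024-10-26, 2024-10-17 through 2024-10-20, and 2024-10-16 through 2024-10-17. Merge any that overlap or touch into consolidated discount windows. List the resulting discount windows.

Sort by start: 2024-10-01 through 2024-10-13, 2024-10-07 through 2024-10-09, 2024-10-15 through 2024-10-27, 2024-10-16 through 2024-10-17, 2024-10-17 through 2024-10-20, 2024-10-19 through 2024-10-26, 2024-10-20 through 2024-10-21.
2024-10-07 through 2024-10-09 overlaps/touches 2024-10-01 through 2024-10-13 → extend to 2024-10-01 through 2024-10-13.
2024-10-15 through 2024-10-27 is disjoint → start new block.
2024-10-16 through 2024-10-17 overlaps/touches 2024-10-15 through 2024-10-27 → extend to 2024-10-15 through 2024-10-27.
2024-10-17 through 2024-10-20 overlaps/touches 2024-10-15 through 2024-10-27 → extend to 2024-10-15 through 2024-10-27.
2024-10-19 through 2024-10-26 overlaps/touches 2024-10-15 through 2024-10-27 → extend to 2024-10-15 through 2024-10-27.
2024-10-20 through 2024-10-21 overlaps/touches 2024-10-15 through 2024-10-27 → extend to 2024-10-15 through 2024-10-27.

2024-10-01 through 2024-10-13, 2024-10-15 through 2024-10-27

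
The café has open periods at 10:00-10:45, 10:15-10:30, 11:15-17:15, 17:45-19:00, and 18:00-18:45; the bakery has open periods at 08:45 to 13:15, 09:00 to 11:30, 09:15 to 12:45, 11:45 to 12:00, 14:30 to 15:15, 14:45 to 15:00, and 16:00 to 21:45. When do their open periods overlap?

10:00–10:45, 11:15–13:15, 14:30–15:15, 16:00–17:15, 17:45–19:00

Merge the first list: 10:00–10:45, 11:15–17:15, 17:45–19:00.
Merge the second list: 08:45–13:15, 14:30–15:15, 16:00–21:45.
10:00–10:45 meets the second set on 10:00–10:45.
11:15–17:15 meets the second set on 11:15–13:15, 14:30–15:15, 16:00–17:15.
17:45–19:00 meets the second set on 17:45–19:00.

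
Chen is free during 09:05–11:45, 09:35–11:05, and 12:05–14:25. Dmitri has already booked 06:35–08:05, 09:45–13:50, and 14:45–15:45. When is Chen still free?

09:05–09:45, 13:50–14:25

A, merged: 09:05–11:45, 12:05–14:25.
09:05–11:45 \ B = 09:05–09:45.
12:05–14:25 \ B = 13:50–14:25.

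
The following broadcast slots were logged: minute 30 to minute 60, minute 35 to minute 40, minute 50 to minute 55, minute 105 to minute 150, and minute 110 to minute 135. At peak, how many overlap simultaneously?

2

Walk the sorted start/end points keeping a running depth.
The depth first hits 2 at minute 35.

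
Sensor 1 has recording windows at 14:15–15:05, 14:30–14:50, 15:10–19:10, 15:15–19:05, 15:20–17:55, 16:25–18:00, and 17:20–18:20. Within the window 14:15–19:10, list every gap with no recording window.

15:05–15:10

Covered (merged): 14:15–15:05, 15:10–19:10.
Complement within 14:15–19:10: 15:05–15:10.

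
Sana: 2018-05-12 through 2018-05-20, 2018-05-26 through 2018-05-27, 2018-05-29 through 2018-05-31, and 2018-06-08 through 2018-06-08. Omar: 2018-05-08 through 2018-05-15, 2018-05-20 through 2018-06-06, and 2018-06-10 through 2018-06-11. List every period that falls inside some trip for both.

2018-05-12 through 2018-05-20 meets the second set on 2018-05-12 through 2018-05-15, 2018-05-20 through 2018-05-20.
2018-05-26 through 2018-05-27 meets the second set on 2018-05-26 through 2018-05-27.
2018-05-29 through 2018-05-31 meets the second set on 2018-05-29 through 2018-05-31.
2018-06-08 through 2018-06-08: no overlap with the second set.

2018-05-12 through 2018-05-15, 2018-05-20 through 2018-05-20, 2018-05-26 through 2018-05-27, 2018-05-29 through 2018-05-31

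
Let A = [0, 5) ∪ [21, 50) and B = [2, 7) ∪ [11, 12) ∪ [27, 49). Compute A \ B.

[0, 2) ∪ [21, 27) ∪ [49, 50)

[0, 5) \ B = [0, 2).
[21, 50) \ B = [21, 27), [49, 50).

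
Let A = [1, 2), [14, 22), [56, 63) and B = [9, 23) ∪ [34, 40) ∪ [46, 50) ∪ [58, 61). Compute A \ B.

[1, 2) ∪ [56, 58) ∪ [61, 63)

[1, 2): no B overlap → unchanged.
[14, 22): fully covered by B → removed.
[56, 63) minus B → [56, 58), [61, 63).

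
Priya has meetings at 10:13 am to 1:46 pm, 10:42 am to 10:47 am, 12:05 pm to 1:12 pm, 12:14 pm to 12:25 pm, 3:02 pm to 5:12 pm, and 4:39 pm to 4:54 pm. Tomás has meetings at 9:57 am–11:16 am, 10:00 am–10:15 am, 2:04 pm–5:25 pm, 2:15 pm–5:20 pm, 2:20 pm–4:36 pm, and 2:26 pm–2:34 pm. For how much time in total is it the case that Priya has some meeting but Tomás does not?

A, merged: 10:13 am–1:46 pm, 3:02 pm–5:12 pm.
B, merged: 9:57 am–11:16 am, 2:04 pm–5:25 pm.
A \ B = 11:16 am–1:46 pm.
Total: 2 h 30 min.

2 h 30 min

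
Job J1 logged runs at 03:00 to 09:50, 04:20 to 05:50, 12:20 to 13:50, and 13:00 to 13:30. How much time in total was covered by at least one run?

8 h 20 min

Merged: 03:00–09:50, 12:20–13:50.
Lengths: 6 h 50 min + 1 h 30 min = 8 h 20 min.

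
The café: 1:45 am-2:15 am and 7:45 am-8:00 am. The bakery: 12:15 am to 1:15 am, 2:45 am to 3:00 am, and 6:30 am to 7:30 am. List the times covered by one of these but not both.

12:15 am–1:15 am, 1:45 am–2:15 am, 2:45 am–3:00 am, 6:30 am–7:30 am, 7:45 am–8:00 am

Only in the first: 1:45 am–2:15 am, 7:45 am–8:00 am.
Only in the second: 12:15 am–1:15 am, 2:45 am–3:00 am, 6:30 am–7:30 am.
Together these are the periods covered by exactly one.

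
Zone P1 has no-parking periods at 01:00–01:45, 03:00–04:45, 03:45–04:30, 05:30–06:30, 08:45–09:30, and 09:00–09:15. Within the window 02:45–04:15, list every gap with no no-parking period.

After merging, the occupied span is 01:00–01:45, 03:00–04:45, 05:30–06:30, 08:45–09:30.
Gaps within 02:45–04:15: 02:45–03:00.

02:45–03:00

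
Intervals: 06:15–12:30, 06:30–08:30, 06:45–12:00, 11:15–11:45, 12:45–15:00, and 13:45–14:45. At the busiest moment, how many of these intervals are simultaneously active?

At 06:45, 3 of the intervals are simultaneously active.
No point has more.

3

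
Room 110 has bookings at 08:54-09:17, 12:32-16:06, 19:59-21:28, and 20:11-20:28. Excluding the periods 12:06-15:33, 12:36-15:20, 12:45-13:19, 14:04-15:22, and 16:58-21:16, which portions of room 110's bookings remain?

A, merged: 08:54–09:17, 12:32–16:06, 19:59–21:28.
B, merged: 12:06–15:33, 16:58–21:16.
08:54–09:17: no B overlap → unchanged.
12:32–16:06 minus B → 15:33–16:06.
19:59–21:28 minus B → 21:16–21:28.

08:54–09:17, 15:33–16:06, 21:16–21:28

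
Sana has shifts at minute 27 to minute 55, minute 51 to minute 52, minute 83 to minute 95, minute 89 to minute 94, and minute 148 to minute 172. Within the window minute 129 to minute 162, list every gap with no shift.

minute 129 to minute 148

Covered (merged): minute 27 to minute 55, minute 83 to minute 95, minute 148 to minute 172.
Uncovered inside minute 129 to minute 162: minute 129 to minute 148.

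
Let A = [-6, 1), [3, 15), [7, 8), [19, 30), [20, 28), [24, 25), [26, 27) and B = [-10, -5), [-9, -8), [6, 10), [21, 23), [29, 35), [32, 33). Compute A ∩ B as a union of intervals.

[-6, -5) ∪ [6, 10) ∪ [21, 23) ∪ [29, 30)

A, merged: [-6, 1), [3, 15), [19, 30).
B, merged: [-10, -5), [6, 10), [21, 23), [29, 35).
[-6, 1) overlaps B on [-6, -5).
[3, 15) overlaps B on [6, 10).
[19, 30) overlaps B on [21, 23), [29, 30).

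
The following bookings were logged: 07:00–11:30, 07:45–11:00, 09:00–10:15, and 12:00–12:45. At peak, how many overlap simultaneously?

3

At 09:00, 3 of the intervals are simultaneously active.
No point has more.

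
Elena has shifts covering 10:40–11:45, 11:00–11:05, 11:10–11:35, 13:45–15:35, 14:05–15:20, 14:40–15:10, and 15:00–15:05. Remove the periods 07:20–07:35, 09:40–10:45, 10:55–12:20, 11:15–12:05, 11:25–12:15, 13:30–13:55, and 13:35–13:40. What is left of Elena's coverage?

10:45–10:55, 13:55–15:35

Merge the first list: 10:40–11:45, 13:45–15:35.
Merge the second list: 07:20–07:35, 09:40–10:45, 10:55–12:20, 13:30–13:55.
10:40–11:45 minus B → 10:45–10:55.
13:45–15:35 minus B → 13:55–15:35.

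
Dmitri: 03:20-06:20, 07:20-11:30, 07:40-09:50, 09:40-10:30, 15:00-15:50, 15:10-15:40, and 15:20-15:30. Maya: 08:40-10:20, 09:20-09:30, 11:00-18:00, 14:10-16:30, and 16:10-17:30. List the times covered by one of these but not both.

A, merged: 03:20–06:20, 07:20–11:30, 15:00–15:50.
B, merged: 08:40–10:20, 11:00–18:00.
A \ B = 03:20–06:20, 07:20–08:40, 10:20–11:00.
B \ A = 11:30–15:00, 15:50–18:00.
Union of the two gives the symmetric difference.

03:20–06:20, 07:20–08:40, 10:20–11:00, 11:30–15:00, 15:50–18:00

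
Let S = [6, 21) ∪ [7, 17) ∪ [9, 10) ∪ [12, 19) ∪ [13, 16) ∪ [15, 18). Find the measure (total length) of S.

15

Merged: [6, 21).
Length: 15.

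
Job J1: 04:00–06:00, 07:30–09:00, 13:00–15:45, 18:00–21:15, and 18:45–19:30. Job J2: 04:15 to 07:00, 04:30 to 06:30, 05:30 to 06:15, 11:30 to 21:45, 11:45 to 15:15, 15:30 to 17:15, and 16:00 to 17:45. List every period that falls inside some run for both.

A, merged: 04:00–06:00, 07:30–09:00, 13:00–15:45, 18:00–21:15.
B, merged: 04:15–07:00, 11:30–21:45.
04:00–06:00 overlaps B on 04:15–06:00.
07:30–09:00 falls entirely outside B.
13:00–15:45 overlaps B on 13:00–15:45.
18:00–21:15 overlaps B on 18:00–21:15.

04:15–06:00, 13:00–15:45, 18:00–21:15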